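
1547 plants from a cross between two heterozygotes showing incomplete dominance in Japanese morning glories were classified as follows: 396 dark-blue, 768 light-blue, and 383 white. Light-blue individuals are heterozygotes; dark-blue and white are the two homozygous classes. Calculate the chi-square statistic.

0.297

With incomplete dominance, a heterozygote × heterozygote cross gives a 1:2:1 phenotypic ratio.
Under the 1:2:1 hypothesis (Σ ratio = 4, N = 1547):
  dark-blue: 1547 × 1/4 = 386.75
  light-blue: 1547 × 2/4 = 773.5
  white: 1547 × 1/4 = 386.75
χ² = Σ (O − E)² / E
  dark-blue: (396 − 386.75)² / 386.75 = 0.2212
  light-blue: (768 − 773.5)² / 773.5 = 0.0391
  white: (383 − 386.75)² / 386.75 = 0.0364
χ² = 0.2212 + 0.0391 + 0.0364 = 0.2967 ≈ 0.297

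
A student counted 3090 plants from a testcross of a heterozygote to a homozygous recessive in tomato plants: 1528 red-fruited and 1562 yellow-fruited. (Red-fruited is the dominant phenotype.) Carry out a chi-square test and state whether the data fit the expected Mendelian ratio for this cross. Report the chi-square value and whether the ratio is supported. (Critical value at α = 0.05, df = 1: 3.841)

A testcross of a heterozygote (Aa × aa) gives a 1:1 phenotypic ratio.
Under the 1:1 hypothesis (Σ ratio = 2, N = 3090):
  red-fruited: 3090 × 1/2 = 1545
  yellow-fruited: 3090 × 1/2 = 1545
χ² = Σ (O − E)² / E
  red-fruited: (1528 − 1545)² / 1545 = 0.1871
  yellow-fruited: (1562 − 1545)² / 1545 = 0.1871
χ² = 0.1871 + 0.1871 = 0.3742 ≈ 0.374
Degrees of freedom = 2 − 1 = 1; critical value at α = 0.05 is 3.841.
Since 0.374 < 3.841, we fail to reject the null hypothesis — the data are consistent with the 1:1 ratio.

0.374; consistent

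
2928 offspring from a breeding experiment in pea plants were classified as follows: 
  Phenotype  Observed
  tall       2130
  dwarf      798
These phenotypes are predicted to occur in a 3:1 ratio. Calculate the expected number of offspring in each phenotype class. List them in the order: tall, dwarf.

Total ratio parts = 4. Expected numbers out of 2928:
  tall: 2928 × 3/4 = 2196
  dwarf: 2928 × 1/4 = 732

2196, 732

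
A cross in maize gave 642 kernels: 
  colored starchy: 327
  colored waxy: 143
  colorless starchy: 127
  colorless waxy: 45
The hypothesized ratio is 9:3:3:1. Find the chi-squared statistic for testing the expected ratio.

Total ratio parts = 16. Expected numbers out of 642:
  colored starchy: 642 × 9/16 = 361.125
  colored waxy: 642 × 3/16 = 120.375
  colorless starchy: 642 × 3/16 = 120.375
  colorless waxy: 642 × 1/16 = 40.125
χ² = Σ (O − E)² / E
  colored starchy: (327 − 361.125)² / 361.125 = 3.2247
  colored waxy: (143 − 120.375)² / 120.375 = 4.2525
  colorless starchy: (127 − 120.375)² / 120.375 = 0.3646
  colorless waxy: (45 − 40.125)² / 40.125 = 0.5923
χ² = 3.2247 + 4.2525 + 0.3646 + 0.5923 = 8.4341 ≈ 8.434

8.434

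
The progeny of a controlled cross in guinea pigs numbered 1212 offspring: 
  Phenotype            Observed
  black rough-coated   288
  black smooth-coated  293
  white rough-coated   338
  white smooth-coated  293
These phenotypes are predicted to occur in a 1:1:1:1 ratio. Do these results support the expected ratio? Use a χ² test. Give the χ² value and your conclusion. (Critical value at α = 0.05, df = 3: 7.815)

The 1:1:1:1 ratio has 4 parts, so with N = 1212 the expected counts are:
  black rough-coated: 1212 × 1/4 = 303
  black smooth-coated: 1212 × 1/4 = 303
  white rough-coated: 1212 × 1/4 = 303
  white smooth-coated: 1212 × 1/4 = 303
χ² = Σ (O − E)² / E
  black rough-coated: (288 − 303)² / 303 = 0.7426
  black smooth-coated: (293 − 303)² / 303 = 0.3300
  white rough-coated: (338 − 303)² / 303 = 4.0429
  white smooth-coated: (293 − 303)² / 303 = 0.3300
χ² = 0.7426 + 0.3300 + 4.0429 + 0.3300 = 5.4455 ≈ 5.446
Degrees of freedom = 4 − 1 = 3; critical value at α = 0.05 is 7.815.
Since 5.446 < 7.815, we fail to reject the null hypothesis — the data are consistent with the 1:1:1:1 ratio.

5.446; consistent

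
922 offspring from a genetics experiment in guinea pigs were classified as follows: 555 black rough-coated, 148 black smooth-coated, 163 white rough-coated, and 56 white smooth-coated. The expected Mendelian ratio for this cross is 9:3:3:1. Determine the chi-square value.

6.740

The 9:3:3:1 ratio has 16 parts, so with N = 922 the expected counts are:
  black rough-coated: 922 × 9/16 = 518.625
  black smooth-coated: 922 × 3/16 = 172.875
  white rough-coated: 922 × 3/16 = 172.875
  white smooth-coated: 922 × 1/16 = 57.625
χ² = Σ (O − E)² / E
  black rough-coated: (555 − 518.625)² / 518.625 = 2.5512
  black smooth-coated: (148 − 172.875)² / 172.875 = 3.5793
  white rough-coated: (163 − 172.875)² / 172.875 = 0.5641
  white smooth-coated: (56 − 57.625)² / 57.625 = 0.0458
χ² = 2.5512 + 3.5793 + 0.5641 + 0.0458 = 6.7404 ≈ 6.740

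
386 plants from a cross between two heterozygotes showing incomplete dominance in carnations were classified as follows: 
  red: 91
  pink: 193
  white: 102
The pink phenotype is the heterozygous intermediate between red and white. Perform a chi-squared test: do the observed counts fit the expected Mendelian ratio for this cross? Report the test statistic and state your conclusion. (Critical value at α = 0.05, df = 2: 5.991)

0.627; consistent

With incomplete dominance, a heterozygote × heterozygote cross gives a 1:2:1 phenotypic ratio.
Expected counts for N = 386 under a 1:2:1 ratio (total parts = 4):
  red: 386 × 1/4 = 96.5
  pink: 386 × 2/4 = 193
  white: 386 × 1/4 = 96.5
χ² = Σ (O − E)² / E
  red: (91 − 96.5)² / 96.5 = 0.3135
  pink: (193 − 193)² / 193 = 0.0000
  white: (102 − 96.5)² / 96.5 = 0.3135
χ² = 0.3135 + 0.0000 + 0.3135 = 0.627
Degrees of freedom = 3 − 1 = 2; critical value at α = 0.05 is 5.991.
Since 0.627 < 5.991, we fail to reject the null hypothesis — the data are consistent with the 1:2:1 ratio.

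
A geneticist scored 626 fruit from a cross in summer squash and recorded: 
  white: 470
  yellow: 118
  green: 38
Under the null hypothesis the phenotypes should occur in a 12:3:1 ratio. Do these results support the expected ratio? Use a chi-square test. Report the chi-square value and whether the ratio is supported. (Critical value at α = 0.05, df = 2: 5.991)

Expected counts for N = 626 under a 12:3:1 ratio (total parts = 16):
  white: 626 × 12/16 = 469.5
  yellow: 626 × 3/16 = 117.375
  green: 626 × 1/16 = 39.125
χ² = Σ (O − E)² / E
  white: (470 − 469.5)² / 469.5 = 0.0005
  yellow: (118 − 117.375)² / 117.375 = 0.0033
  green: (38 − 39.125)² / 39.125 = 0.0323
χ² = 0.0005 + 0.0033 + 0.0323 = 0.0361 ≈ 0.036
Degrees of freedom = 3 − 1 = 2; critical value at α = 0.05 is 5.991.
Since 0.036 < 5.991, we fail to reject the null hypothesis — the data are consistent with the 12:3:1 ratio.

0.036; consistent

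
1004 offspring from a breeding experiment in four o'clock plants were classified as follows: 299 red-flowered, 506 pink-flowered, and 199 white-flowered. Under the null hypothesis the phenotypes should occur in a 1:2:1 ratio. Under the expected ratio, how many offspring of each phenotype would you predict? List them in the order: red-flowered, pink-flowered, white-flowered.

251, 502, 251

Total ratio parts = 4. Expected numbers out of 1004:
  red-flowered: 1004 × 1/4 = 251
  pink-flowered: 1004 × 2/4 = 502
  white-flowered: 1004 × 1/4 = 251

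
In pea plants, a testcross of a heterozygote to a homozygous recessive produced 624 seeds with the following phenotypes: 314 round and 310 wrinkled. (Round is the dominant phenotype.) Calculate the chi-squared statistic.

A testcross of a heterozygote (Aa × aa) gives a 1:1 phenotypic ratio.
Expected counts for N = 624 under a 1:1 ratio (total parts = 2):
  round: 624 × 1/2 = 312
  wrinkled: 624 × 1/2 = 312
χ² = Σ (O − E)² / E
  round: (314 − 312)² / 312 = 0.0128
  wrinkled: (310 − 312)² / 312 = 0.0128
χ² = 0.0128 + 0.0128 = 0.0256 ≈ 0.026

0.026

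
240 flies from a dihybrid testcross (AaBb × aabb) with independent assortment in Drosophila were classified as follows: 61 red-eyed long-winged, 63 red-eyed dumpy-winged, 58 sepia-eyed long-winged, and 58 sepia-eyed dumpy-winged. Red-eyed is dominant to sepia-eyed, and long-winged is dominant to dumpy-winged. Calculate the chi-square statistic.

0.300

A dihybrid testcross with independent assortment gives a 1:1:1:1 ratio.
Expected counts for N = 240 under a 1:1:1:1 ratio (total parts = 4):
  red-eyed long-winged: 240 × 1/4 = 60
  red-eyed dumpy-winged: 240 × 1/4 = 60
  sepia-eyed long-winged: 240 × 1/4 = 60
  sepia-eyed dumpy-winged: 240 × 1/4 = 60
χ² = Σ (O − E)² / E
  red-eyed long-winged: (61 − 60)² / 60 = 0.0167
  red-eyed dumpy-winged: (63 − 60)² / 60 = 0.1500
  sepia-eyed long-winged: (58 − 60)² / 60 = 0.0667
  sepia-eyed dumpy-winged: (58 − 60)² / 60 = 0.0667
χ² = 0.0167 + 0.1500 + 0.0667 + 0.0667 = 0.3001 ≈ 0.300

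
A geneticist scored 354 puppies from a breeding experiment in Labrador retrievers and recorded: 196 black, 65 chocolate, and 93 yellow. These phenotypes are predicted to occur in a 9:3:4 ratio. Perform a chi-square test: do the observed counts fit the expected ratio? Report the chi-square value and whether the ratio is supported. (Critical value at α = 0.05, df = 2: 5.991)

Total ratio parts = 16. Expected numbers out of 354:
  black: 354 × 9/16 = 199.125
  chocolate: 354 × 3/16 = 66.375
  yellow: 354 × 4/16 = 88.5
χ² = Σ (O − E)² / E
  black: (196 − 199.125)² / 199.125 = 0.0490
  chocolate: (65 − 66.375)² / 66.375 = 0.0285
  yellow: (93 − 88.5)² / 88.5 = 0.2288
χ² = 0.0490 + 0.0285 + 0.2288 = 0.3063 ≈ 0.306
Degrees of freedom = 3 − 1 = 2; critical value at α = 0.05 is 5.991.
Since 0.306 < 5.991, we fail to reject the null hypothesis — the data are consistent with the 9:3:4 ratio.

0.306; consistent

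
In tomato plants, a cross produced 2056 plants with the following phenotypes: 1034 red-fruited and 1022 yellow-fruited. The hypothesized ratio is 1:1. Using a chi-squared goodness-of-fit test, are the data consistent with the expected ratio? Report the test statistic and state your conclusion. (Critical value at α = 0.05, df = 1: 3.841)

The 1:1 ratio has 2 parts, so with N = 2056 the expected counts are:
  red-fruited: 2056 × 1/2 = 1028
  yellow-fruited: 2056 × 1/2 = 1028
χ² = Σ (O − E)² / E
  red-fruited: (1034 − 1028)² / 1028 = 0.0350
  yellow-fruited: (1022 − 1028)² / 1028 = 0.0350
χ² = 0.0350 + 0.0350 = 0.070
Degrees of freedom = 2 − 1 = 1; critical value at α = 0.05 is 3.841.
Since 0.070 < 3.841, we fail to reject the null hypothesis — the data are consistent with the 1:1 ratio.

0.070; consistent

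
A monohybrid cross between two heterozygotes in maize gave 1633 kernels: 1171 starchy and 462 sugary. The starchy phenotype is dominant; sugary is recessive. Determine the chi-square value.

9.436

For a monohybrid cross between heterozygotes with complete dominance, the expected phenotypic ratio is 3:1.
Under the 3:1 hypothesis (Σ ratio = 4, N = 1633):
  starchy: 1633 × 3/4 = 1224.75
  sugary: 1633 × 1/4 = 408.25
χ² = Σ (O − E)² / E
  starchy: (1171 − 1224.75)² / 1224.75 = 2.3589
  sugary: (462 − 408.25)² / 408.25 = 7.0767
χ² = 2.3589 + 7.0767 = 9.4356 ≈ 9.436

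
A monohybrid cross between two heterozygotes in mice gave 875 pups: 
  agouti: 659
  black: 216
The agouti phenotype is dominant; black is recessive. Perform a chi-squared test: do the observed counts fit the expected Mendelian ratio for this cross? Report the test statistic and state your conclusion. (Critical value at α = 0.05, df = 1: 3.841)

For a monohybrid cross between heterozygotes with complete dominance, the expected phenotypic ratio is 3:1.
Expected counts for N = 875 under a 3:1 ratio (total parts = 4):
  agouti: 875 × 3/4 = 656.25
  black: 875 × 1/4 = 218.75
χ² = Σ (O − E)² / E
  agouti: (659 − 656.25)² / 656.25 = 0.0115
  black: (216 − 218.75)² / 218.75 = 0.0346
χ² = 0.0115 + 0.0346 = 0.0461 ≈ 0.046
Degrees of freedom = 2 − 1 = 1; critical value at α = 0.05 is 3.841.
Since 0.046 < 3.841, we fail to reject the null hypothesis — the data are consistent with the 3:1 ratio.

0.046; consistent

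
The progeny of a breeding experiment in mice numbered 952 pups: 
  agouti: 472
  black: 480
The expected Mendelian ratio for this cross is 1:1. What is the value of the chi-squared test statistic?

0.067

Total ratio parts = 2. Expected numbers out of 952:
  agouti: 952 × 1/2 = 476
  black: 952 × 1/2 = 476
χ² = Σ (O − E)² / E
  agouti: (472 − 476)² / 476 = 0.0336
  black: (480 − 476)² / 476 = 0.0336
χ² = 0.0336 + 0.0336 = 0.0672 ≈ 0.067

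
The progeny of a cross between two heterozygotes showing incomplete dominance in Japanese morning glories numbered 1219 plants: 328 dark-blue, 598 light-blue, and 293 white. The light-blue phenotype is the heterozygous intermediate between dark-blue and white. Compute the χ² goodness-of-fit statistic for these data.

With incomplete dominance, a heterozygote × heterozygote cross gives a 1:2:1 phenotypic ratio.
Total ratio parts = 4. Expected numbers out of 1219:
  dark-blue: 1219 × 1/4 = 304.75
  light-blue: 1219 × 2/4 = 609.5
  white: 1219 × 1/4 = 304.75
χ² = Σ (O − E)² / E
  dark-blue: (328 − 304.75)² / 304.75 = 1.7738
  light-blue: (598 − 609.5)² / 609.5 = 0.2170
  white: (293 − 304.75)² / 304.75 = 0.4530
χ² = 1.7738 + 0.2170 + 0.4530 = 2.4438 ≈ 2.444

2.444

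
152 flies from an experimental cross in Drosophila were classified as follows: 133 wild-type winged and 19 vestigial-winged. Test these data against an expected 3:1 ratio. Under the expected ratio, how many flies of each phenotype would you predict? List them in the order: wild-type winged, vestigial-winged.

Total ratio parts = 4. Expected numbers out of 152:
  wild-type winged: 152 × 3/4 = 114
  vestigial-winged: 152 × 1/4 = 38

114, 38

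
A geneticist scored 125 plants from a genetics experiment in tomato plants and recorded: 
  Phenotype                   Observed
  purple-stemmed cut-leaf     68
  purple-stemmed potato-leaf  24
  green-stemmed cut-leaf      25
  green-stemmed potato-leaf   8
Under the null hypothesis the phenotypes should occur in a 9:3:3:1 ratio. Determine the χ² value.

The 9:3:3:1 ratio has 16 parts, so with N = 125 the expected counts are:
  purple-stemmed cut-leaf: 125 × 9/16 = 70.3125
  purple-stemmed potato-leaf: 125 × 3/16 = 23.4375
  green-stemmed cut-leaf: 125 × 3/16 = 23.4375
  green-stemmed potato-leaf: 125 × 1/16 = 7.8125
χ² = Σ (O − E)² / E
  purple-stemmed cut-leaf: (68 − 70.3125)² / 70.3125 = 0.0761
  purple-stemmed potato-leaf: (24 − 23.4375)² / 23.4375 = 0.0135
  green-stemmed cut-leaf: (25 − 23.4375)² / 23.4375 = 0.1042
  green-stemmed potato-leaf: (8 − 7.8125)² / 7.8125 = 0.0045
χ² = 0.0761 + 0.0135 + 0.1042 + 0.0045 = 0.1983 ≈ 0.198

0.198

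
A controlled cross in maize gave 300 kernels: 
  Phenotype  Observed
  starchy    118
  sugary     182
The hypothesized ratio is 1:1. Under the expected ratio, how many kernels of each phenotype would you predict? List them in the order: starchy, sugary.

Under the 1:1 hypothesis (Σ ratio = 2, N = 300):
  starchy: 300 × 1/2 = 150
  sugary: 300 × 1/2 = 150

150, 150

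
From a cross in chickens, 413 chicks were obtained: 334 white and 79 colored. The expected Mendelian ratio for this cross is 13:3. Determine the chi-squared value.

The 13:3 ratio has 16 parts, so with N = 413 the expected counts are:
  white: 413 × 13/16 = 335.5625
  colored: 413 × 3/16 = 77.4375
χ² = Σ (O − E)² / E
  white: (334 − 335.5625)² / 335.5625 = 0.0073
  colored: (79 − 77.4375)² / 77.4375 = 0.0315
χ² = 0.0073 + 0.0315 = 0.0388 ≈ 0.039

0.039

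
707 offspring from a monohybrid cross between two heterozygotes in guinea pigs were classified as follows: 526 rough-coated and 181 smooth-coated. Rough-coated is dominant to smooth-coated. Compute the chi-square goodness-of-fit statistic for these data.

0.136

For a monohybrid cross between heterozygotes with complete dominance, the expected phenotypic ratio is 3:1.
The 3:1 ratio has 4 parts, so with N = 707 the expected counts are:
  rough-coated: 707 × 3/4 = 530.25
  smooth-coated: 707 × 1/4 = 176.75
χ² = Σ (O − E)² / E
  rough-coated: (526 − 530.25)² / 530.25 = 0.0341
  smooth-coated: (181 − 176.75)² / 176.75 = 0.1022
χ² = 0.0341 + 0.1022 = 0.1363 ≈ 0.136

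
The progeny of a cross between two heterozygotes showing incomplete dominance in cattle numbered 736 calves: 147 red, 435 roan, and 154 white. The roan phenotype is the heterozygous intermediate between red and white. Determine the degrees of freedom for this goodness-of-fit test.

2

With incomplete dominance, a heterozygote × heterozygote cross gives a 1:2:1 phenotypic ratio.
A goodness-of-fit test with 3 phenotype classes has df = 3 − 1 = 2.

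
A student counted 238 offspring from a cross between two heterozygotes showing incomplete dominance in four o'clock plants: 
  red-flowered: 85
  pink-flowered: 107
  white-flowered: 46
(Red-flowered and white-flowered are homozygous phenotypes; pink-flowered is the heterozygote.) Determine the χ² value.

15.202

With incomplete dominance, a heterozygote × heterozygote cross gives a 1:2:1 phenotypic ratio.
Under the 1:2:1 hypothesis (Σ ratio = 4, N = 238):
  red-flowered: 238 × 1/4 = 59.5
  pink-flowered: 238 × 2/4 = 119
  white-flowered: 238 × 1/4 = 59.5
χ² = Σ (O − E)² / E
  red-flowered: (85 − 59.5)² / 59.5 = 10.9286
  pink-flowered: (107 − 119)² / 119 = 1.2101
  white-flowered: (46 − 59.5)² / 59.5 = 3.0630
χ² = 10.9286 + 1.2101 + 3.0630 = 15.2017 ≈ 15.202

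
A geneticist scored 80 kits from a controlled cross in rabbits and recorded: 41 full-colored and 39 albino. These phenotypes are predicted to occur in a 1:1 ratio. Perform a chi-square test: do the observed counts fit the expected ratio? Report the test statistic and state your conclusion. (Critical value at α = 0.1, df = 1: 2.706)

0.050; consistent

The 1:1 ratio has 2 parts, so with N = 80 the expected counts are:
  full-colored: 80 × 1/2 = 40
  albino: 80 × 1/2 = 40
χ² = Σ (O − E)² / E
  full-colored: (41 − 40)² / 40 = 0.0250
  albino: (39 − 40)² / 40 = 0.0250
χ² = 0.0250 + 0.0250 = 0.050
Degrees of freedom = 2 − 1 = 1; critical value at α = 0.1 is 2.706.
Since 0.050 < 2.706, we fail to reject the null hypothesis — the data are consistent with the 1:1 ratio.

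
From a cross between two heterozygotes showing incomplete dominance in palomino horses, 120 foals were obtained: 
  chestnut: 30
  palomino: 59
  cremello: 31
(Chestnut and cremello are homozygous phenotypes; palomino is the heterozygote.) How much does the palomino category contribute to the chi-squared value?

0.017

With incomplete dominance, a heterozygote × heterozygote cross gives a 1:2:1 phenotypic ratio.
Under the 1:2:1 hypothesis (Σ ratio = 4, N = 120):
  chestnut: 120 × 1/4 = 30
  palomino: 120 × 2/4 = 60
  cremello: 120 × 1/4 = 30
Contribution of palomino: (59 − 60)² / 60 = 0.0167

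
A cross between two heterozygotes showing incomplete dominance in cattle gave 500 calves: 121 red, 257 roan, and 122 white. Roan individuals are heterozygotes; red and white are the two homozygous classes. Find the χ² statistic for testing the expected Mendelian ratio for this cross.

With incomplete dominance, a heterozygote × heterozygote cross gives a 1:2:1 phenotypic ratio.
Expected counts for N = 500 under a 1:2:1 ratio (total parts = 4):
  red: 500 × 1/4 = 125
  roan: 500 × 2/4 = 250
  white: 500 × 1/4 = 125
χ² = Σ (O − E)² / E
  red: (121 − 125)² / 125 = 0.1280
  roan: (257 − 250)² / 250 = 0.1960
  white: (122 − 125)² / 125 = 0.0720
χ² = 0.1280 + 0.1960 + 0.0720 = 0.396

0.396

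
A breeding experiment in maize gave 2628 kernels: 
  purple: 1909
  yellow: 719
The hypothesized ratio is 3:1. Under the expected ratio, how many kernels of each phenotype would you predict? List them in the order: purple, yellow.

1971, 657

The 3:1 ratio has 4 parts, so with N = 2628 the expected counts are:
  purple: 2628 × 3/4 = 1971
  yellow: 2628 × 1/4 = 657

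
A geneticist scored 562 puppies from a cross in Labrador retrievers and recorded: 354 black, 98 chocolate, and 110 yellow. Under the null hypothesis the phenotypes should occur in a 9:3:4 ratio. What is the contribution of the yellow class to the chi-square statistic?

Under the 9:3:4 hypothesis (Σ ratio = 16, N = 562):
  black: 562 × 9/16 = 316.125
  chocolate: 562 × 3/16 = 105.375
  yellow: 562 × 4/16 = 140.5
Contribution of yellow: (110 − 140.5)² / 140.5 = 6.6210

6.621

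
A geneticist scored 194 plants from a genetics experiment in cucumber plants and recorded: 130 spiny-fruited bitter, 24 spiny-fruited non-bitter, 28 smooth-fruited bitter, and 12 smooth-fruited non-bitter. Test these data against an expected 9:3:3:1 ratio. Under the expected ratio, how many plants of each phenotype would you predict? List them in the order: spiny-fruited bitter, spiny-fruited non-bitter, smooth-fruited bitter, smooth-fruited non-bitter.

109.125, 36.375, 36.375, 12.125

The 9:3:3:1 ratio has 16 parts, so with N = 194 the expected counts are:
  spiny-fruited bitter: 194 × 9/16 = 109.125
  spiny-fruited non-bitter: 194 × 3/16 = 36.375
  smooth-fruited bitter: 194 × 3/16 = 36.375
  smooth-fruited non-bitter: 194 × 1/16 = 12.125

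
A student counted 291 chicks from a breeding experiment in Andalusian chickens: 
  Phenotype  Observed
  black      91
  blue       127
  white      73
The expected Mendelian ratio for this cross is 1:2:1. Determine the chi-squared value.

6.931

The 1:2:1 ratio has 4 parts, so with N = 291 the expected counts are:
  black: 291 × 1/4 = 72.75
  blue: 291 × 2/4 = 145.5
  white: 291 × 1/4 = 72.75
χ² = Σ (O − E)² / E
  black: (91 − 72.75)² / 72.75 = 4.5782
  blue: (127 − 145.5)² / 145.5 = 2.3522
  white: (73 − 72.75)² / 72.75 = 0.0009
χ² = 4.5782 + 2.3522 + 0.0009 = 6.9313 ≈ 6.931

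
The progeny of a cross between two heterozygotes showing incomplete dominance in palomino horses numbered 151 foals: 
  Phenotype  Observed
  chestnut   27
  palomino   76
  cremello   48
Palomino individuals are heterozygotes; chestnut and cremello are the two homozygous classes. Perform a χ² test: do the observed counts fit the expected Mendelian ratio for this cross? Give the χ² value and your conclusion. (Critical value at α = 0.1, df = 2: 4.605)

5.848; not consistent

With incomplete dominance, a heterozygote × heterozygote cross gives a 1:2:1 phenotypic ratio.
Under the 1:2:1 hypothesis (Σ ratio = 4, N = 151):
  chestnut: 151 × 1/4 = 37.75
  palomino: 151 × 2/4 = 75.5
  cremello: 151 × 1/4 = 37.75
χ² = Σ (O − E)² / E
  chestnut: (27 − 37.75)² / 37.75 = 3.0613
  palomino: (76 − 75.5)² / 75.5 = 0.0033
  cremello: (48 − 37.75)² / 37.75 = 2.7831
χ² = 3.0613 + 0.0033 + 2.7831 = 5.8477 ≈ 5.848
Degrees of freedom = 3 − 1 = 2; critical value at α = 0.1 is 4.605.
Since 5.848 > 4.605, we reject the null hypothesis — the data do not fit the 1:2:1 ratio.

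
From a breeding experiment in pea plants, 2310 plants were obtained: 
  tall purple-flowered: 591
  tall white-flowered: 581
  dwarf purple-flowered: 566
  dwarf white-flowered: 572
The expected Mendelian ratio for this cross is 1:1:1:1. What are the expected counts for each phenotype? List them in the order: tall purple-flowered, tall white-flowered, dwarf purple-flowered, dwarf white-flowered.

Expected counts for N = 2310 under a 1:1:1:1 ratio (total parts = 4):
  tall purple-flowered: 2310 × 1/4 = 577.5
  tall white-flowered: 2310 × 1/4 = 577.5
  dwarf purple-flowered: 2310 × 1/4 = 577.5
  dwarf white-flowered: 2310 × 1/4 = 577.5

577.5, 577.5, 577.5, 577.5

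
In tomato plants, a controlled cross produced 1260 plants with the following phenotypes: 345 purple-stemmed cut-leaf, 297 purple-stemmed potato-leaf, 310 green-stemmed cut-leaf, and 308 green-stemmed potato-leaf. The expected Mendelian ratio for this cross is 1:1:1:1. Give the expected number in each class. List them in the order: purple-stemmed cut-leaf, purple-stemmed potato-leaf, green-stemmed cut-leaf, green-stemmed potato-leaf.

315, 315, 315, 315

The 1:1:1:1 ratio has 4 parts, so with N = 1260 the expected counts are:
  purple-stemmed cut-leaf: 1260 × 1/4 = 315
  purple-stemmed potato-leaf: 1260 × 1/4 = 315
  green-stemmed cut-leaf: 1260 × 1/4 = 315
  green-stemmed potato-leaf: 1260 × 1/4 = 315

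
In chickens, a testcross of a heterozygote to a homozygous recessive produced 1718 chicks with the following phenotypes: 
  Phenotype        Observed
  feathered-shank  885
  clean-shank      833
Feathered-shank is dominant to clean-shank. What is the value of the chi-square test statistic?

1.574

A testcross of a heterozygote (Aa × aa) gives a 1:1 phenotypic ratio.
The 1:1 ratio has 2 parts, so with N = 1718 the expected counts are:
  feathered-shank: 1718 × 1/2 = 859
  clean-shank: 1718 × 1/2 = 859
χ² = Σ (O − E)² / E
  feathered-shank: (885 − 859)² / 859 = 0.7870
  clean-shank: (833 − 859)² / 859 = 0.7870
χ² = 0.7870 + 0.7870 = 1.574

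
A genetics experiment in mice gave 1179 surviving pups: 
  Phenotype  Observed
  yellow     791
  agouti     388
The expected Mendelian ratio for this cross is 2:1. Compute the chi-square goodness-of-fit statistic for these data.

Expected counts for N = 1179 under a 2:1 ratio (total parts = 3):
  yellow: 1179 × 2/3 = 786
  agouti: 1179 × 1/3 = 393
χ² = Σ (O − E)² / E
  yellow: (791 − 786)² / 786 = 0.0318
  agouti: (388 − 393)² / 393 = 0.0636
χ² = 0.0318 + 0.0636 = 0.0954 ≈ 0.095

0.095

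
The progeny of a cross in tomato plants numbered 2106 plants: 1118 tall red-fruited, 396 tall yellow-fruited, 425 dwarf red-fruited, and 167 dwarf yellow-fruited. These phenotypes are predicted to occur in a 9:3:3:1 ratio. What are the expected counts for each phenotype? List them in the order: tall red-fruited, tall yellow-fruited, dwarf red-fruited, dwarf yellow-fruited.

Expected counts for N = 2106 under a 9:3:3:1 ratio (total parts = 16):
  tall red-fruited: 2106 × 9/16 = 1184.625
  tall yellow-fruited: 2106 × 3/16 = 394.875
  dwarf red-fruited: 2106 × 3/16 = 394.875
  dwarf yellow-fruited: 2106 × 1/16 = 131.625

1184.625, 394.875, 394.875, 131.625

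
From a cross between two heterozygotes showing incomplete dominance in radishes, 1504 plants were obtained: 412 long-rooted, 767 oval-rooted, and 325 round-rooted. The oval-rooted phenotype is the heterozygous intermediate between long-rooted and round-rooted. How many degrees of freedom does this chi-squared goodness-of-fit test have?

2

With incomplete dominance, a heterozygote × heterozygote cross gives a 1:2:1 phenotypic ratio.
A goodness-of-fit test with 3 phenotype classes has df = 3 − 1 = 2.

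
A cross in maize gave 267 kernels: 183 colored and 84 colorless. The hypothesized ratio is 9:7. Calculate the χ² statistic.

16.386

Total ratio parts = 16. Expected numbers out of 267:
  colored: 267 × 9/16 = 150.1875
  colorless: 267 × 7/16 = 116.8125
χ² = Σ (O − E)² / E
  colored: (183 − 150.1875)² / 150.1875 = 7.1688
  colorless: (84 − 116.8125)² / 116.8125 = 9.2170
χ² = 7.1688 + 9.2170 = 16.3858 ≈ 16.386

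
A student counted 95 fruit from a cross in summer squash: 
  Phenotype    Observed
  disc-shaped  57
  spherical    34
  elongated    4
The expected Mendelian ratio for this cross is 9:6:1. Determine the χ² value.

0.944

The 9:6:1 ratio has 16 parts, so with N = 95 the expected counts are:
  disc-shaped: 95 × 9/16 = 53.4375
  spherical: 95 × 6/16 = 35.625
  elongated: 95 × 1/16 = 5.9375
χ² = Σ (O − E)² / E
  disc-shaped: (57 − 53.4375)² / 53.4375 = 0.2375
  spherical: (34 − 35.625)² / 35.625 = 0.0741
  elongated: (4 − 5.9375)² / 5.9375 = 0.6322
χ² = 0.2375 + 0.0741 + 0.6322 = 0.9438 ≈ 0.944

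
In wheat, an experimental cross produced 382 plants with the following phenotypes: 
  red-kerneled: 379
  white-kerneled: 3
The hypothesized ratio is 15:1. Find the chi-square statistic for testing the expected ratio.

Total ratio parts = 16. Expected numbers out of 382:
  red-kerneled: 382 × 15/16 = 358.125
  white-kerneled: 382 × 1/16 = 23.875
χ² = Σ (O − E)² / E
  red-kerneled: (379 − 358.125)² / 358.125 = 1.2168
  white-kerneled: (3 − 23.875)² / 23.875 = 18.2520
χ² = 1.2168 + 18.2520 = 19.4688 ≈ 19.469

19.469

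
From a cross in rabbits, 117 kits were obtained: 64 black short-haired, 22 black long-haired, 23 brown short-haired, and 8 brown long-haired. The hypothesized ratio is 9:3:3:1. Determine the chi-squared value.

0.166

Total ratio parts = 16. Expected numbers out of 117:
  black short-haired: 117 × 9/16 = 65.8125
  black long-haired: 117 × 3/16 = 21.9375
  brown short-haired: 117 × 3/16 = 21.9375
  brown long-haired: 117 × 1/16 = 7.3125
χ² = Σ (O − E)² / E
  black short-haired: (64 − 65.8125)² / 65.8125 = 0.0499
  black long-haired: (22 − 21.9375)² / 21.9375 = 0.0002
  brown short-haired: (23 − 21.9375)² / 21.9375 = 0.0515
  brown long-haired: (8 − 7.3125)² / 7.3125 = 0.0646
χ² = 0.0499 + 0.0002 + 0.0515 + 0.0646 = 0.1662 ≈ 0.166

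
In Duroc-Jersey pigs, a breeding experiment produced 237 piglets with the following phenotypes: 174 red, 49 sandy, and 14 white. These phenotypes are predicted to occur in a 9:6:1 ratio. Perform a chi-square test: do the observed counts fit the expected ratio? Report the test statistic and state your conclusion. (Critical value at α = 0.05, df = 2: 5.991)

Under the 9:6:1 hypothesis (Σ ratio = 16, N = 237):
  red: 237 × 9/16 = 133.3125
  sandy: 237 × 6/16 = 88.875
  white: 237 × 1/16 = 14.8125
χ² = Σ (O − E)² / E
  red: (174 − 133.3125)² / 133.3125 = 12.4180
  sandy: (49 − 88.875)² / 88.875 = 17.8905
  white: (14 − 14.8125)² / 14.8125 = 0.0446
χ² = 12.4180 + 17.8905 + 0.0446 = 30.3531 ≈ 30.353
Degrees of freedom = 3 − 1 = 2; critical value at α = 0.05 is 5.991.
Since 30.353 > 5.991, we reject the null hypothesis — the data do not fit the 9:6:1 ratio.

30.353; not consistent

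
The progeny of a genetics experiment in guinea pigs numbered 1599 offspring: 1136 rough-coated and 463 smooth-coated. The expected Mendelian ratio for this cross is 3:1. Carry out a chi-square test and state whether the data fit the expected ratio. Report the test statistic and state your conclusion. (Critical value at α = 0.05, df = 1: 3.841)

13.344; not consistent

Under the 3:1 hypothesis (Σ ratio = 4, N = 1599):
  rough-coated: 1599 × 3/4 = 1199.25
  smooth-coated: 1599 × 1/4 = 399.75
χ² = Σ (O − E)² / E
  rough-coated: (1136 − 1199.25)² / 1199.25 = 3.3359
  smooth-coated: (463 − 399.75)² / 399.75 = 10.0077
χ² = 3.3359 + 10.0077 = 13.3436 ≈ 13.344
Degrees of freedom = 2 − 1 = 1; critical value at α = 0.05 is 3.841.
Since 13.344 > 3.841, we reject the null hypothesis — the data do not fit the 3:1 ratio.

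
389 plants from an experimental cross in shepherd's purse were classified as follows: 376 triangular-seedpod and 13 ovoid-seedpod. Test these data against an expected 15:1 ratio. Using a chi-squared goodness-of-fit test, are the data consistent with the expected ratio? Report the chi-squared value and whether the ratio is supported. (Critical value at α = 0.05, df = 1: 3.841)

5.615; not consistent

Total ratio parts = 16. Expected numbers out of 389:
  triangular-seedpod: 389 × 15/16 = 364.6875
  ovoid-seedpod: 389 × 1/16 = 24.3125
χ² = Σ (O − E)² / E
  triangular-seedpod: (376 − 364.6875)² / 364.6875 = 0.3509
  ovoid-seedpod: (13 − 24.3125)² / 24.3125 = 5.2637
χ² = 0.3509 + 5.2637 = 5.6146 ≈ 5.615
Degrees of freedom = 2 − 1 = 1; critical value at α = 0.05 is 3.841.
Since 5.615 > 3.841, we reject the null hypothesis — the data do not fit the 15:1 ratio.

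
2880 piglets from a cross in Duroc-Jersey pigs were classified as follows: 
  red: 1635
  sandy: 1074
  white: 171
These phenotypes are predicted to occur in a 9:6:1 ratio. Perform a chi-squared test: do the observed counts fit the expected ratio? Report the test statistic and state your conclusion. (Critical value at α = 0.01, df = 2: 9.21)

Expected counts for N = 2880 under a 9:6:1 ratio (total parts = 16):
  red: 2880 × 9/16 = 1620
  sandy: 2880 × 6/16 = 1080
  white: 2880 × 1/16 = 180
χ² = Σ (O − E)² / E
  red: (1635 − 1620)² / 1620 = 0.1389
  sandy: (1074 − 1080)² / 1080 = 0.0333
  white: (171 − 180)² / 180 = 0.4500
χ² = 0.1389 + 0.0333 + 0.4500 = 0.6222 ≈ 0.622
Degrees of freedom = 3 − 1 = 2; critical value at α = 0.01 is 9.21.
Since 0.622 < 9.21, we fail to reject the null hypothesis — the data are consistent with the 9:6:1 ratio.

0.622; consistent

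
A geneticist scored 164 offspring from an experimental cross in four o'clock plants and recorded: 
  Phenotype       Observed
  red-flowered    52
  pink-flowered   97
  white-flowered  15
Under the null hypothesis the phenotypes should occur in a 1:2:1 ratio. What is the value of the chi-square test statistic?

22.183

The 1:2:1 ratio has 4 parts, so with N = 164 the expected counts are:
  red-flowered: 164 × 1/4 = 41
  pink-flowered: 164 × 2/4 = 82
  white-flowered: 164 × 1/4 = 41
χ² = Σ (O − E)² / E
  red-flowered: (52 − 41)² / 41 = 2.9512
  pink-flowered: (97 − 82)² / 82 = 2.7439
  white-flowered: (15 − 41)² / 41 = 16.4878
χ² = 2.9512 + 2.7439 + 16.4878 = 22.1829 ≈ 22.183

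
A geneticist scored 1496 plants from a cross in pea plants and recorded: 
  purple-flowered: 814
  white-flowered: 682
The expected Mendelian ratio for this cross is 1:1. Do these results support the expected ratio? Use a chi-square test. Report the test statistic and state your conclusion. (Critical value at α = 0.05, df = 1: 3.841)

Total ratio parts = 2. Expected numbers out of 1496:
  purple-flowered: 1496 × 1/2 = 748
  white-flowered: 1496 × 1/2 = 748
χ² = Σ (O − E)² / E
  purple-flowered: (814 − 748)² / 748 = 5.8235
  white-flowered: (682 − 748)² / 748 = 5.8235
χ² = 5.8235 + 5.8235 = 11.647
Degrees of freedom = 2 − 1 = 1; critical value at α = 0.05 is 3.841.
Since 11.647 > 3.841, we reject the null hypothesis — the data do not fit the 1:1 ratio.

11.647; not consistent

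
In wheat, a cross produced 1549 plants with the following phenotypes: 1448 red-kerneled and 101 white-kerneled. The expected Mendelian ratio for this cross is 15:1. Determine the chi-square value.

0.193

Total ratio parts = 16. Expected numbers out of 1549:
  red-kerneled: 1549 × 15/16 = 1452.1875
  white-kerneled: 1549 × 1/16 = 96.8125
χ² = Σ (O − E)² / E
  red-kerneled: (1448 − 1452.1875)² / 1452.1875 = 0.0121
  white-kerneled: (101 − 96.8125)² / 96.8125 = 0.1811
χ² = 0.0121 + 0.1811 = 0.1932 ≈ 0.193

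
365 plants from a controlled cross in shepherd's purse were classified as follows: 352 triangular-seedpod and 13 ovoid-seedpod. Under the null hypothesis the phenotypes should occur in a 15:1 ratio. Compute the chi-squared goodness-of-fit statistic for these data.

4.502

Expected counts for N = 365 under a 15:1 ratio (total parts = 16):
  triangular-seedpod: 365 × 15/16 = 342.1875
  ovoid-seedpod: 365 × 1/16 = 22.8125
χ² = Σ (O − E)² / E
  triangular-seedpod: (352 − 342.1875)² / 342.1875 = 0.2814
  ovoid-seedpod: (13 − 22.8125)² / 22.8125 = 4.2207
χ² = 0.2814 + 4.2207 = 4.5021 ≈ 4.502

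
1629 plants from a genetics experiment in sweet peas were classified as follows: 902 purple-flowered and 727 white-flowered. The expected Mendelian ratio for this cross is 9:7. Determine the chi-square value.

The 9:7 ratio has 16 parts, so with N = 1629 the expected counts are:
  purple-flowered: 1629 × 9/16 = 916.3125
  white-flowered: 1629 × 7/16 = 712.6875
χ² = Σ (O − E)² / E
  purple-flowered: (902 − 916.3125)² / 916.3125 = 0.2236
  white-flowered: (727 − 712.6875)² / 712.6875 = 0.2874
χ² = 0.2236 + 0.2874 = 0.511

0.511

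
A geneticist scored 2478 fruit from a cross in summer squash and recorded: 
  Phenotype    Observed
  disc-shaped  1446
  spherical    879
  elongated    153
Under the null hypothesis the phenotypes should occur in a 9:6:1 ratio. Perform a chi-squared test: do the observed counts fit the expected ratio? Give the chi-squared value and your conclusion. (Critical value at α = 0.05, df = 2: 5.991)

4.689; consistent

Under the 9:6:1 hypothesis (Σ ratio = 16, N = 2478):
  disc-shaped: 2478 × 9/16 = 1393.875
  spherical: 2478 × 6/16 = 929.25
  elongated: 2478 × 1/16 = 154.875
χ² = Σ (O − E)² / E
  disc-shaped: (1446 − 1393.875)² / 1393.875 = 1.9493
  spherical: (879 − 929.25)² / 929.25 = 2.7173
  elongated: (153 − 154.875)² / 154.875 = 0.0227
χ² = 1.9493 + 2.7173 + 0.0227 = 4.6893 ≈ 4.689
Degrees of freedom = 3 − 1 = 2; critical value at α = 0.05 is 5.991.
Since 4.689 < 5.991, we fail to reject the null hypothesis — the data are consistent with the 9:6:1 ratio.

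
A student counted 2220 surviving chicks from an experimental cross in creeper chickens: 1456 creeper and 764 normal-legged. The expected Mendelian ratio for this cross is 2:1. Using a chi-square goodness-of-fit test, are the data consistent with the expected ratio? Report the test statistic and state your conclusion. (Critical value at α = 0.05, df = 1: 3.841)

1.168; consistent

Under the 2:1 hypothesis (Σ ratio = 3, N = 2220):
  creeper: 2220 × 2/3 = 1480
  normal-legged: 2220 × 1/3 = 740
χ² = Σ (O − E)² / E
  creeper: (1456 − 1480)² / 1480 = 0.3892
  normal-legged: (764 − 740)² / 740 = 0.7784
χ² = 0.3892 + 0.7784 = 1.1676 ≈ 1.168
Degrees of freedom = 2 − 1 = 1; critical value at α = 0.05 is 3.841.
Since 1.168 < 3.841, we fail to reject the null hypothesis — the data are consistent with the 2:1 ratio.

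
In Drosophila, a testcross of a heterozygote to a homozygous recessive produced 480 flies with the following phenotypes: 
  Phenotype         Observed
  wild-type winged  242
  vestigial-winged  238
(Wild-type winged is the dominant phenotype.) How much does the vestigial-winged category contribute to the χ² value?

0.017

A testcross of a heterozygote (Aa × aa) gives a 1:1 phenotypic ratio.
Expected counts for N = 480 under a 1:1 ratio (total parts = 2):
  wild-type winged: 480 × 1/2 = 240
  vestigial-winged: 480 × 1/2 = 240
Contribution of vestigial-winged: (238 − 240)² / 240 = 0.0167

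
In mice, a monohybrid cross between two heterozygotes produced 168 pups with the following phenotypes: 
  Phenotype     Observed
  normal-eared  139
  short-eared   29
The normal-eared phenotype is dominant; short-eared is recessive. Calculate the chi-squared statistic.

5.365

For a monohybrid cross between heterozygotes with complete dominance, the expected phenotypic ratio is 3:1.
Under the 3:1 hypothesis (Σ ratio = 4, N = 168):
  normal-eared: 168 × 3/4 = 126
  short-eared: 168 × 1/4 = 42
χ² = Σ (O − E)² / E
  normal-eared: (139 − 126)² / 126 = 1.3413
  short-eared: (29 − 42)² / 42 = 4.0238
χ² = 1.3413 + 4.0238 = 5.3651 ≈ 5.365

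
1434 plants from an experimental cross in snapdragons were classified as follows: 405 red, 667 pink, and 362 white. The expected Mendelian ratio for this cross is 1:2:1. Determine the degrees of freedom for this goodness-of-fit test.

2

A goodness-of-fit test with 3 phenotype classes has df = 3 − 1 = 2.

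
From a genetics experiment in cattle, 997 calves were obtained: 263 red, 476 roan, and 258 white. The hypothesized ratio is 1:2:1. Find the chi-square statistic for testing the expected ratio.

Total ratio parts = 4. Expected numbers out of 997:
  red: 997 × 1/4 = 249.25
  roan: 997 × 2/4 = 498.5
  white: 997 × 1/4 = 249.25
χ² = Σ (O − E)² / E
  red: (263 − 249.25)² / 249.25 = 0.7585
  roan: (476 − 498.5)² / 498.5 = 1.0155
  white: (258 − 249.25)² / 249.25 = 0.3072
χ² = 0.7585 + 1.0155 + 0.3072 = 2.0812 ≈ 2.081

2.081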